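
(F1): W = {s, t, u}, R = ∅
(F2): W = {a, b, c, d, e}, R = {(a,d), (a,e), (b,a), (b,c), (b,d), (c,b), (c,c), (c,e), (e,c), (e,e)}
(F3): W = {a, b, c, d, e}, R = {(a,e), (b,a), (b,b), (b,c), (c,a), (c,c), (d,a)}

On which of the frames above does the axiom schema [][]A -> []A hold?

This is the axiom for density; its first-order frame correspondent is forall x forall y (Rxy -> exists z (Rxz & Rzy)).
(F1): ✓.
(F2): fails — Rba but no z with Rbz and Rza.
(F3): fails — Rae but no z with Raz and Rze.
Valid on: (F1).

(F1)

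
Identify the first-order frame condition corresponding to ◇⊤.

seriality

This is a form of the D axiom.
Its frame correspondent is seriality — ∀x ∃y Rxy.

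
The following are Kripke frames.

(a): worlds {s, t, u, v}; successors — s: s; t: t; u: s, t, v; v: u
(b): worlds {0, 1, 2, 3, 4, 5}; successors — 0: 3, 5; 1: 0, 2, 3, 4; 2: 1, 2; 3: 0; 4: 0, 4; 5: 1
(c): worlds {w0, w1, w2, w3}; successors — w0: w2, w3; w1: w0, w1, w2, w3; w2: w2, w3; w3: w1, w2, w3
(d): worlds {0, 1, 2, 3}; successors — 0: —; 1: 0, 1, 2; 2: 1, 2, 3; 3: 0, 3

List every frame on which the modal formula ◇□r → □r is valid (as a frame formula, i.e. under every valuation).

none

Frame correspondent (Sahlqvist): ∀x ∀y ∀z (Rxy ∧ Rxz → Ryz) — i.e. the Euclidean property.
(a): fails — Ruv and Ruv but not Rvv.
(b): fails — R03 and R03 but not R33.
(c): fails — Rw1w2 and Rw1w0 but not Rw2w0.
(d): fails — R10 and R10 but not R00.
Valid on no frame.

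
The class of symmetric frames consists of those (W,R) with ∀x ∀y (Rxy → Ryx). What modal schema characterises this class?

s → □◇s

A defining formula is s → □◇s (the B axiom).
Suppose s→□◇s is valid. Take Rxy and set V(s)={x}. Then s at x, so □◇s at x, so ◇s at y, so some z with Ryz has s; z=x, i.e. Ryx.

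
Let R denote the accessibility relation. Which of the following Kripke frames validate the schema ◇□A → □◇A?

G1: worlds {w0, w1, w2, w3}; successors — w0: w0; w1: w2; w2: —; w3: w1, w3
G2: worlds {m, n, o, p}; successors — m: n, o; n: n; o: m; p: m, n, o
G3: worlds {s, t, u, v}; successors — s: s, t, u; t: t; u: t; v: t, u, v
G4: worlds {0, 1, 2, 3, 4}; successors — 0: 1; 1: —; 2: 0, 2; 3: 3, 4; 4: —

The schema corresponds to convergence: ∀x ∀y ∀z (Rxy ∧ Rxz → ∃w (Ryw ∧ Rzw)).
G1: fails — Rw1w2 and Rw1w2 but w2 and w2 have no common successor.
G2: fails — Rmo and Rmn but o and n have no common successor.
G3: holds.
G4: fails — R01 and R01 but 1 and 1 have no common successor.
Valid on: G3.

G3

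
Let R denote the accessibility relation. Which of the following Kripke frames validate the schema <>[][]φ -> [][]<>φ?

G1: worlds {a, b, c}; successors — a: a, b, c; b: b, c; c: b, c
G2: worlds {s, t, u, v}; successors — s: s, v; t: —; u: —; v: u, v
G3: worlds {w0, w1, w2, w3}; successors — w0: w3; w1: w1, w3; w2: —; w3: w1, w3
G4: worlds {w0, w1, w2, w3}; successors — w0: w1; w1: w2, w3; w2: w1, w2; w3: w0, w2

G1, G3, G4

Frame correspondent (Sahlqvist): forall x forall y forall z ((xRy & x R^2 z) -> exists w (y R^2 w & zRw)) — i.e. a generalized confluence (Geach) condition.
G1: satisfies the condition.
G2: fails — sRs, sR²u but no w with sR²w and uRw.
G3: satisfies the condition.
G4: satisfies the condition.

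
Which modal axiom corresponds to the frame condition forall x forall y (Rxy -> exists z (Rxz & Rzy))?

□□q → □q

A defining formula is □□q → □q (the C4 axiom).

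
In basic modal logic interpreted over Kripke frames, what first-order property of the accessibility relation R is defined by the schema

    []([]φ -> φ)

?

Suppose □(□φ→φ) is valid. Take Rxy and set V(φ)={w : Ryw}. Then at y, □φ holds; since □(□φ→φ) at x, □φ→φ at y, so φ at y, i.e. Ryy.
Conversely, on a frame with shift-reflexivity the schema holds at every world under every valuation.
Frame condition: forall x forall y (Rxy -> Ryy).

shift-reflexivity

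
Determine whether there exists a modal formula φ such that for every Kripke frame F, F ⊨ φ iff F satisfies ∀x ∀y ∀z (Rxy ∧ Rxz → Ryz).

Yes, by ◇p → □◇p

This is a Sahlqvist condition; the 5 axiom ◇p → □◇p defines it.
Suppose ◇p→□◇p is valid. Take Rxy, Rxz and set V(p)={y}. Then ◇p at x, so □◇p at x, so ◇p at z, so some w with Rzw has p; w=y, i.e. Rzy. By symmetry of the argument, Ryz.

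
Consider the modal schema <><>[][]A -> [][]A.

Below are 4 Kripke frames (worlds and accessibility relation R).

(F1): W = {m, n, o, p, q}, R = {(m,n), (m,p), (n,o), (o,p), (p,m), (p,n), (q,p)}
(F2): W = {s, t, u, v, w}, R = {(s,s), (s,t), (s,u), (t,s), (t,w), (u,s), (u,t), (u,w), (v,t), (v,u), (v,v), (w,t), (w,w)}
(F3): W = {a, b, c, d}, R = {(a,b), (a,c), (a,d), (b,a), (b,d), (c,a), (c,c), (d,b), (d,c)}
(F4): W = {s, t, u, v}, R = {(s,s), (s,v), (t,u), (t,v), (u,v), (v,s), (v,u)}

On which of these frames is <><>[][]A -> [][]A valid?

Frame correspondent (Sahlqvist): forall x forall y forall z ((x R^2 y & x R^2 z) -> exists w (y R^2 w & z = w)) — i.e. a generalized confluence (Geach) condition.
(F1): fails — mR²n, mR²m but no w with nR²w and m=w.
(F2): fails — sR²w, sR²u but no w* with wR²w* and u=w*.
(F3): fails — aR²b, aR²a but no w with bR²w and a=w.
(F4): fails — sR²u, sR²v but no w with uR²w and v=w.
Valid on no frame.

none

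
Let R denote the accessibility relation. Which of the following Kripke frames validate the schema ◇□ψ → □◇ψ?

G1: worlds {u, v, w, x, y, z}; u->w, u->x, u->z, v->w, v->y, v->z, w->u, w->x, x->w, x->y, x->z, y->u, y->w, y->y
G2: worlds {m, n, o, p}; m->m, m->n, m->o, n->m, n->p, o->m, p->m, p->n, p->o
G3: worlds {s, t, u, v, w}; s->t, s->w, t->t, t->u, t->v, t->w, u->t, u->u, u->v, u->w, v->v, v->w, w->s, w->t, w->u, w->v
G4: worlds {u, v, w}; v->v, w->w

This is the axiom for convergence; its first-order frame correspondent is ∀x ∀y ∀z (Rxy ∧ Rxz → ∃w (Ryw ∧ Rzw)).
G1: fails — Ruz and Ruz but z and z have no common successor.
G2: condition met.
G3: condition met.
G4: condition met.
Valid on: G2, G3, G4.

G2, G3, G4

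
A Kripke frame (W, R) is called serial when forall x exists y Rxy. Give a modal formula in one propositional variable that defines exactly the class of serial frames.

□q → ◇q

The condition is seriality. The D schema □q → ◇q defines it.
Suppose □q→◇q is valid. At any x set V(q)=W. Then □q at x, so ◇q at x, so x has a successor.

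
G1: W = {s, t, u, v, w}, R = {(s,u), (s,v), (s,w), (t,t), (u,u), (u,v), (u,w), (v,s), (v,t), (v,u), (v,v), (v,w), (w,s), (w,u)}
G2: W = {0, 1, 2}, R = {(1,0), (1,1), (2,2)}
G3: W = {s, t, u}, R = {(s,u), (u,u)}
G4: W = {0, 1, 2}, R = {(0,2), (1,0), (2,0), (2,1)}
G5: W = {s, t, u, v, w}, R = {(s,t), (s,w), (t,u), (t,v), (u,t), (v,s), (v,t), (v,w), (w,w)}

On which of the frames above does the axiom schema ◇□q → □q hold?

G3

The schema corresponds to the Euclidean property: ∀x ∀y ∀z (Rxy ∧ Rxz → Ryz).
G1: fails — Rsw and Rsv but not Rwv.
G2: fails — R10 and R10 but not R00.
G3: satisfies the condition.
G4: fails — R02 and R02 but not R22.
G5: fails — Rsw and Rst but not Rwt.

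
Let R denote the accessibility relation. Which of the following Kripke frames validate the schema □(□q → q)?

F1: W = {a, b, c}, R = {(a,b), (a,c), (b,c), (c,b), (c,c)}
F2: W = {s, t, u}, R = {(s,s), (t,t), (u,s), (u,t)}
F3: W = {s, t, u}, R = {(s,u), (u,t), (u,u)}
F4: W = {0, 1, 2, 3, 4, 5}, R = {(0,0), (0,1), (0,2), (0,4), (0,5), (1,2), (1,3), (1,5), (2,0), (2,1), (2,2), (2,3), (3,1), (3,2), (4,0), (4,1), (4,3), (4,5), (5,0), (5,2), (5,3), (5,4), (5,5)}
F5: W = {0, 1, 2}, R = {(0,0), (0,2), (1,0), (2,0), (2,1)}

F2

Frame correspondent (Sahlqvist): ∀x ∀y (Rxy → Ryy) — i.e. shift-reflexivity.
F1: fails — Rab but not Rbb.
F2: holds.
F3: fails — Rut but not Rtt.
F4: fails — R53 but not R33.
F5: fails — R02 but not R22.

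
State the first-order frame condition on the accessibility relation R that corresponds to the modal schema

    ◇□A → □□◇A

∀x ∀y ∀z ((xRy ∧ xR²z) → ∃w (yRw ∧ zRw))

This is a Sahlqvist (Geach-type) schema ◇^1□^1A → □^2◇^1A.
Minimal-valuation argument: fix x; take any y with xR^1y and any z with xR^2z. Set V(A) to the set of worlds R-reachable from y in exactly 1 step. Then □^1A holds at y, so the antecedent holds at x; validity forces ◇^1A at z, giving a w with zR^1w and yR^1w.
First-order correspondent: ∀x ∀y ∀z ((xRy ∧ xR²z) → ∃w (yRw ∧ zRw)).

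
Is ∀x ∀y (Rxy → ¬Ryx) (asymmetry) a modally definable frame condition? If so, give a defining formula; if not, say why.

No

If a class were modally definable it would be closed under surjective bounded morphisms (Goldblatt–Thomason).
The 5-cycle (worlds s,t,u,v,w with s→t→u→v→w→s) is asymmetric. Mapping every world to a single reflexive point • is a surjective bounded morphism, and the reflexive point is not asymmetric (R•• but asymmetry requires ¬R••).
So the class is not modally definable.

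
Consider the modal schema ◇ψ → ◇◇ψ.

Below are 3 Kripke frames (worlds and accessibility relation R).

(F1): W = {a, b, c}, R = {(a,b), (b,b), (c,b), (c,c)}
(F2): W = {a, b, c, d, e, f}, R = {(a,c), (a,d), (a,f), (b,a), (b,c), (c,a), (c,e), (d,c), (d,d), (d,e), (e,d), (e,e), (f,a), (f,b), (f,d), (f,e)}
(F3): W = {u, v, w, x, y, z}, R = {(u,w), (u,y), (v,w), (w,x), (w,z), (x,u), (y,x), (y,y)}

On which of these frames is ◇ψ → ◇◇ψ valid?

(F1)

This is the axiom for a generalized confluence (Geach) condition; its first-order frame correspondent is ∀x ∀y (xRy → ∃w (y = w ∧ xR²w)).
(F1): holds.
(F2): fails — aRf but no w with f=w and aR²w.
(F3): fails — uRw but no t with w=t and uR²t.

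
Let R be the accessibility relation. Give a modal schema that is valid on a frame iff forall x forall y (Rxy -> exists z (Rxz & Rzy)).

The condition is density. The C4 schema □□s → □s defines it.

□□s → □s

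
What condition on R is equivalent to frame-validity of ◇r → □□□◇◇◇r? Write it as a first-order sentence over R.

∀x ∀y ∀z ((xRy ∧ xR³z) → ∃w (y = w ∧ zR³w))

This is a Sahlqvist (Geach-type) schema ◇^1□^0r → □^3◇^3r.
Minimal-valuation argument: fix x; take any y with xR^1y and any z with xR^3z. Set V(r) to the set of worlds R-reachable from y in exactly 0 steps. Then □^0r holds at y, so the antecedent holds at x; validity forces ◇^3r at z, giving a w with zR^3w and yR^0w.
First-order correspondent: ∀x ∀y ∀z ((xRy ∧ xR³z) → ∃w (y = w ∧ zR³w)).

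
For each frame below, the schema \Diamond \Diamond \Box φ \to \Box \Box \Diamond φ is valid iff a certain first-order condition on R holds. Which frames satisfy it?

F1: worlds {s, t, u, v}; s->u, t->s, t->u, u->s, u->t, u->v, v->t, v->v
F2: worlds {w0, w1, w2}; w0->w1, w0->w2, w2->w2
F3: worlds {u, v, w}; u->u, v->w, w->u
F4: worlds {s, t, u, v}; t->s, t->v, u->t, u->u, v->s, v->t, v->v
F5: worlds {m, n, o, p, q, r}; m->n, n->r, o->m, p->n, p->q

The schema corresponds to a generalized confluence (Geach) condition: \forall x \forall y \forall z ((x R^2 y \wedge x R^2 z) \to \exists w (yRw \wedge zRw)).
F1: fails — sR²s, sR²v but no w with sRw and vRw.
F2: satisfies the condition.
F3: satisfies the condition.
F4: fails — tR²s, tR²s but no w with sRw and sRw.
F5: fails — mR²r, mR²r but no w with rRw and rRw.
Valid on: F2, F3.

F2, F3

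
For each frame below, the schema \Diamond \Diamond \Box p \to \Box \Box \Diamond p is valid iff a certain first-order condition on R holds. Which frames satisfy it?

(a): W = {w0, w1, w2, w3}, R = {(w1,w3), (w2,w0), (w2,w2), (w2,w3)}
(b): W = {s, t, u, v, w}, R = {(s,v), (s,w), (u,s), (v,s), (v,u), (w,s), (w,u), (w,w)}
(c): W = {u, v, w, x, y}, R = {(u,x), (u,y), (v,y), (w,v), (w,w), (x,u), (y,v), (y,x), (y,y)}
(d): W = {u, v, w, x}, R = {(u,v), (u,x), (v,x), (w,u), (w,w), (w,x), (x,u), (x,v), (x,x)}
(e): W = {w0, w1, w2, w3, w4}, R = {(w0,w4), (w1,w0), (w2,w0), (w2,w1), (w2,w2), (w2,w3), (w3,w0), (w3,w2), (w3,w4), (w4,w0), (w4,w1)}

(d)

Frame correspondent (Sahlqvist): \forall x \forall y \forall z ((x R^2 y \wedge x R^2 z) \to \exists w (yRw \wedge zRw)) — i.e. a generalized confluence (Geach) condition.
(a): fails — w2R²w0, w2R²w0 but no w with w0Rw and w0Rw.
(b): fails — sR²s, sR²u but no w* with sRw* and uRw*.
(c): fails — uR²u, uR²x but no t with uRt and xRt.
(d): condition met.
(e): fails — w0R²w0, w0R²w1 but no w with w0Rw and w1Rw.
Valid on: (d).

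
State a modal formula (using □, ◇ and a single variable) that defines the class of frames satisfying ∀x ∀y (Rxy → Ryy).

□(□s → s)

The condition is shift-reflexivity. The T□ schema □(□s → s) defines it.
Suppose □(□s→s) is valid. Take Rxy and set V(s)={w : Ryw}. Then at y, □s holds; since □(□s→s) at x, □s→s at y, so s at y, i.e. Ryy.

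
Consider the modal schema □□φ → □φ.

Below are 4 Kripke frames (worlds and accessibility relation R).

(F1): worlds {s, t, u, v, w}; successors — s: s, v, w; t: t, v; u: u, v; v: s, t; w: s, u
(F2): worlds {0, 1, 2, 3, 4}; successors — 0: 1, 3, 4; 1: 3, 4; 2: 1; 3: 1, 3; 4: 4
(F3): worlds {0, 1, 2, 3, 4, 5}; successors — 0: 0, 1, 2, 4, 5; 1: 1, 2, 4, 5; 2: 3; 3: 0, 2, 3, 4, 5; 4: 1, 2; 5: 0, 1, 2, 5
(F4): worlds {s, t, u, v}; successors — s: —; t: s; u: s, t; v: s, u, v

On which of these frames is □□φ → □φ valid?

(F1), (F3)

Frame correspondent (Sahlqvist): ∀x ∀y (Rxy → ∃z (Rxz ∧ Rzy)) — i.e. density.
(F1): condition met.
(F2): fails — R21 but no z with R2z and Rz1.
(F3): condition met.
(F4): fails — Rut but no z with Ruz and Rzt.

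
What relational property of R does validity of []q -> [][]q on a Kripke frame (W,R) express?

transitivity: forall x forall y forall z (Rxy & Ryz -> Rxz)

Suppose □q→□□q is valid. Take Rxy, Ryz and set V(q)={w : Rxw}. Then □q at x, so □□q at x, so □q at y, so q at z, i.e. Rxz.
Conversely, on a frame with transitivity the schema holds at every world under every valuation.
Frame condition: forall x forall y forall z (Rxy & Ryz -> Rxz).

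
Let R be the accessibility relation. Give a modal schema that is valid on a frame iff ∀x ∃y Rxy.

□ψ → ◇ψ

This is seriality; the standard corresponding axiom is D: □ψ → ◇ψ.
Suppose □ψ→◇ψ is valid. At any x set V(ψ)=W. Then □ψ at x, so ◇ψ at x, so x has a successor.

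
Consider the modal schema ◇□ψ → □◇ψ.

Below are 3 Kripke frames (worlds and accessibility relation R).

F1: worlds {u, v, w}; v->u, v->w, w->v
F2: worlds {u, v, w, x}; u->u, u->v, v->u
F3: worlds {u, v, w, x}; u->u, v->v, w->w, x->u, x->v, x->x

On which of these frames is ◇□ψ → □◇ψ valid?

The schema corresponds to convergence: ∀x ∀y ∀z (Rxy ∧ Rxz → ∃w (Ryw ∧ Rzw)).
F1: fails — Rvu and Rvu but u and u have no common successor.
F2: holds.
F3: fails — Rxu and Rxv but u and v have no common successor.

F2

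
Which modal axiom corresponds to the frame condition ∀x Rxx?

The condition is reflexivity. The T schema □r → r defines it.
Suppose □r→r is valid. At any x set V(r)={w : Rxw}. Then □r holds at x, so r holds at x, i.e. Rxx.

□r → r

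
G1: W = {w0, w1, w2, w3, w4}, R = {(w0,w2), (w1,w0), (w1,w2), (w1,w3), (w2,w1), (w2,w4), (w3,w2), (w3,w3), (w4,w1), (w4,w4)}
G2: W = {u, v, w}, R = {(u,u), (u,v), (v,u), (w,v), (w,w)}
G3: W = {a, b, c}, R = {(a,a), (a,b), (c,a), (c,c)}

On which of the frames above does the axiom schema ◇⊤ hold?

G1, G2

This is the axiom for seriality; its first-order frame correspondent is ∀x ∃y Rxy.
G1: condition met.
G2: condition met.
G3: fails — world b has no successor.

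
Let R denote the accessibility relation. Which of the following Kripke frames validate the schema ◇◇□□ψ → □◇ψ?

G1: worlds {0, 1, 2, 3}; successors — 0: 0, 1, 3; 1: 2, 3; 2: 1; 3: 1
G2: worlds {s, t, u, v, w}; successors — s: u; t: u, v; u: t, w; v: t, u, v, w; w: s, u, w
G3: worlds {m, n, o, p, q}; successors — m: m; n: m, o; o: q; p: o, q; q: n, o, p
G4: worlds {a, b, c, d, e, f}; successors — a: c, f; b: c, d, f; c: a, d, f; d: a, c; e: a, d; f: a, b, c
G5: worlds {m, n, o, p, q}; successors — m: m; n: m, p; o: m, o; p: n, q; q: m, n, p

This is the axiom for a generalized confluence (Geach) condition; its first-order frame correspondent is ∀x ∀y ∀z ((xR²y ∧ xRz) → ∃w (yR²w ∧ zRw)).
G1: fails — 0R²1, 0R1 but no w with 1R²w and 1Rw.
G2: fails — uR²s, uRt but no w* with sR²w* and tRw*.
G3: fails — nR²m, nRo but no w with mR²w and oRw.
G4: holds.
G5: fails — nR²m, nRp but no w with mR²w and pRw.
Valid on: G4.

G4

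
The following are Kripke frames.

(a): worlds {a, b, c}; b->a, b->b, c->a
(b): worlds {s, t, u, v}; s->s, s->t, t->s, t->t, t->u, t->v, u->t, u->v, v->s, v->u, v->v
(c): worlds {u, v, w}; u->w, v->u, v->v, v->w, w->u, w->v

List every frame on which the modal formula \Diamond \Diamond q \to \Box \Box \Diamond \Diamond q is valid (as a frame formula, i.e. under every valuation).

The schema corresponds to a generalized confluence (Geach) condition: \forall x \forall y \forall z ((x R^2 y \wedge x R^2 z) \to \exists w (y = w \wedge z R^2 w)).
(a): fails — bR²a, bR²a but no w with a=w and aR²w.
(b): satisfies the condition.
(c): fails — vR²w, vR²u but no t with w=t and uR²t.
Valid on: (b).

(b)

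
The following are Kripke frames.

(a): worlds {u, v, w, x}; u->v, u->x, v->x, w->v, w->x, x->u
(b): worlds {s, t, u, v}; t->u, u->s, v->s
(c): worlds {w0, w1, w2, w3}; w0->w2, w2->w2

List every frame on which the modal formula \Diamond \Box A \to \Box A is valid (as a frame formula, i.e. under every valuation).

(c)

The schema corresponds to the Euclidean property: \forall x \forall y \forall z (Rxy \wedge Rxz \to Ryz).
(a): fails — Ruv and Ruv but not Rvv.
(b): fails — Rtu and Rtu but not Ruu.
(c): ✓.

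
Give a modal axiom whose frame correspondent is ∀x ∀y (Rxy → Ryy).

□(□r → r)

This is shift-reflexivity; the standard corresponding axiom is T□: □(□r → r).
Suppose □(□r→r) is valid. Take Rxy and set V(r)={w : Ryw}. Then at y, □r holds; since □(□r→r) at x, □r→r at y, so r at y, i.e. Ryy.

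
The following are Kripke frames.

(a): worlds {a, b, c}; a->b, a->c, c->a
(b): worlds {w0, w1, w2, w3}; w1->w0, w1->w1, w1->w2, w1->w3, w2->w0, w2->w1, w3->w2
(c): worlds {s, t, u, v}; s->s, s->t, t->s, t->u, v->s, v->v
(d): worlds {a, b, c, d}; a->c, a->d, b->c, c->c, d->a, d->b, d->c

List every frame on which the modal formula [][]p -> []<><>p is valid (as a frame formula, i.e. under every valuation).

Frame correspondent (Sahlqvist): forall x forall z (xRz -> exists w (x R^2 w & z R^2 w)) — i.e. a generalized confluence (Geach) condition.
(a): fails — aRb but no w with aR²w and bR²w.
(b): fails — w1Rw0 but no w with w1R²w and w0R²w.
(c): fails — tRu but no w with tR²w and uR²w.
(d): condition met.
Valid on: (d).

(d)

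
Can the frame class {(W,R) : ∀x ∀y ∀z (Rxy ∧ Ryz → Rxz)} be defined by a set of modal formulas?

The condition is transitivity. A defining modal formula is □r → □□r.
Suppose □r→□□r is valid. Take Rxy, Ryz and set V(r)={w : Rxw}. Then □r at x, so □□r at x, so □r at y, so r at z, i.e. Rxz.

Yes — defined by □r → □□r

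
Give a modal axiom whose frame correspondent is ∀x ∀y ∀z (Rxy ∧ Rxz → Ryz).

This is the Euclidean property; the standard corresponding axiom is 5: ◇ψ → □◇ψ.
Suppose ◇ψ→□◇ψ is valid. Take Rxy, Rxz and set V(ψ)={y}. Then ◇ψ at x, so □◇ψ at x, so ◇ψ at z, so some w with Rzw has ψ; w=y, i.e. Rzy. By symmetry of the argument, Ryz.

◇ψ → □◇ψ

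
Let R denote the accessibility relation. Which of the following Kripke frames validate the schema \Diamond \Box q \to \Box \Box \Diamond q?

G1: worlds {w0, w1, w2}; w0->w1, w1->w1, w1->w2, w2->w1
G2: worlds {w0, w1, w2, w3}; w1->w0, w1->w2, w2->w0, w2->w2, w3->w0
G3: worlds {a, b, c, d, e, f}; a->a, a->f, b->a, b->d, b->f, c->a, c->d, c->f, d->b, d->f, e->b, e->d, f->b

This is the axiom for a generalized confluence (Geach) condition; its first-order frame correspondent is \forall x \forall y \forall z ((xRy \wedge x R^2 z) \to \exists w (yRw \wedge zRw)).
G1: ✓.
G2: fails — w1Rw0, w1R²w0 but no w with w0Rw and w0Rw.
G3: fails — aRa, aR²f but no w with aRw and fRw.

G1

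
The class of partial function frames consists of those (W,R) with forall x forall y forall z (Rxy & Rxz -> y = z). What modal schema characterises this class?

◇s → □s

The condition is partial functionality. The CD schema ◇s → □s defines it.
Suppose ◇s→□s is valid. Take Rxy, Rxz and set V(s)={y}. Then ◇s at x, so □s at x, so s at z, i.e. z=y.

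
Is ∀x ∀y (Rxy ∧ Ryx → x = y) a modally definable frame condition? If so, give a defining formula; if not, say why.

Any modally definable frame class is closed under surjective bounded morphisms.
The 6-cycle (worlds a,b,c,d,e,f with a→b→c→d→e→f→a) is antisymmetric. Sending even-indexed worlds to • and odd-indexed worlds to ∘ is a surjective bounded morphism onto the two-world frame with •↔∘, which is not antisymmetric.
Hence antisymmetry is not modally definable.

No — not modally definable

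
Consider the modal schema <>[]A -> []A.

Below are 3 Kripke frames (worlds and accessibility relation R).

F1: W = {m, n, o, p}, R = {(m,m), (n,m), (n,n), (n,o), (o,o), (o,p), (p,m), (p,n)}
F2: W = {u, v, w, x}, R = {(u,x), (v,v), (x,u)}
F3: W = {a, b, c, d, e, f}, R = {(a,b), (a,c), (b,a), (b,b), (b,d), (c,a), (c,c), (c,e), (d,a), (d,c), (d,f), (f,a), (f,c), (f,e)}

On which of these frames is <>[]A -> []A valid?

none

This is the axiom for a generalized confluence (Geach) condition; its first-order frame correspondent is forall x forall y forall z ((xRy & xRz) -> exists w (yRw & z = w)).
F1: fails — nRm, nRn but no w with mRw and n=w.
F2: fails — uRx, uRx but no t with xRt and x=t.
F3: fails — aRb, aRc but no w with bRw and c=w.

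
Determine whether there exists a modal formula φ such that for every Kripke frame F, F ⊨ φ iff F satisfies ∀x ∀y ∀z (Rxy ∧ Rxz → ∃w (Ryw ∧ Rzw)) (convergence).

Yes: it is convergence, defined by the .2 schema ◇□r → □◇r.
Suppose ◇□r→□◇r is valid. Take Rxy, Rxz and set V(r)={w : Ryw}. Then □r at y so ◇□r at x, so □◇r at x, so ◇r at z, giving w with Rzw and Ryw.

Definable; ◇□r → □◇r defines it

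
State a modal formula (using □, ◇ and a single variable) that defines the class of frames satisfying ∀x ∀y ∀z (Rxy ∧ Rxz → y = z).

◇s → □s

A defining formula is ◇s → □s (the CD axiom).
Suppose ◇s→□s is valid. Take Rxy, Rxz and set V(s)={y}. Then ◇s at x, so □s at x, so s at z, i.e. z=y.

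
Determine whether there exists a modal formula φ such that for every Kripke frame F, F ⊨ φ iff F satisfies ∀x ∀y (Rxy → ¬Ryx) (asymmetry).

No

Any modally definable frame class is closed under surjective bounded morphisms.
The 4-cycle (worlds a,b,c,d with a→b→c→d→a) is asymmetric. Mapping every world to a single reflexive point • is a surjective bounded morphism, and the reflexive point is not asymmetric (R•• but asymmetry requires ¬R••).
So no modal formula (or set of formulas) defines exactly the asymmetric frames.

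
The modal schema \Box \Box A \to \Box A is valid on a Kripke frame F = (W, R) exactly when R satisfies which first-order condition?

density

This schema is the C4 axiom.
It corresponds to density: \forall x \forall y (Rxy \to \exists z (Rxz \wedge Rzy)).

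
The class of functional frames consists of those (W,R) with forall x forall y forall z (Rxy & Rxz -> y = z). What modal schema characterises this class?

◇ψ → □ψ

A defining formula is ◇ψ → □ψ (the CD axiom).
Suppose ◇ψ→□ψ is valid. Take Rxy, Rxz and set V(ψ)={y}. Then ◇ψ at x, so □ψ at x, so ψ at z, i.e. z=y.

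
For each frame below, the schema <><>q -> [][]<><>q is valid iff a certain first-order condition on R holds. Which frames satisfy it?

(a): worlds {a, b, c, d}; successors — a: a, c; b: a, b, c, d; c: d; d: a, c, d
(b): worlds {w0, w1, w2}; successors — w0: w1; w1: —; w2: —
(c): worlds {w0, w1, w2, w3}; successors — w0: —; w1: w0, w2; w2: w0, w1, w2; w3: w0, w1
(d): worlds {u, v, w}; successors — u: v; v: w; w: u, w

The schema corresponds to a generalized confluence (Geach) condition: forall x forall y forall z ((x R^2 y & x R^2 z) -> exists w (y = w & z R^2 w)).
(a): fails — bR²b, bR²a but no w with b=w and aR²w.
(b): satisfies the condition.
(c): fails — w1R²w0, w1R²w0 but no w with w0=w and w0R²w.
(d): fails — vR²u, vR²u but no t with u=t and uR²t.

(b)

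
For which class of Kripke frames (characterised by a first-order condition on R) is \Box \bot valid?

emptiness of R

□⊥ is valid iff no world has any successor (otherwise □⊥ fails at any world with one).
Conversely, any frame satisfying \forall x \forall y \neg Rxy validates the schema.
So the correspondent is emptiness of R.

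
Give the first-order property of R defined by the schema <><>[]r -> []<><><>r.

forall x forall y forall z ((x R^2 y & xRz) -> exists w (yRw & z R^3 w))

This is a Sahlqvist (Geach-type) schema ◇^2□^1r → □^1◇^3r.
First-order correspondent: forall x forall y forall z ((x R^2 y & xRz) -> exists w (yRw & z R^3 w)).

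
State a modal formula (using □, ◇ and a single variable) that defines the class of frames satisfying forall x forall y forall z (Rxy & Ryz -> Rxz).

□s → □□s

A defining formula is □s → □□s (the 4 axiom).
Suppose □s→□□s is valid. Take Rxy, Ryz and set V(s)={w : Rxw}. Then □s at x, so □□s at x, so □s at y, so s at z, i.e. Rxz.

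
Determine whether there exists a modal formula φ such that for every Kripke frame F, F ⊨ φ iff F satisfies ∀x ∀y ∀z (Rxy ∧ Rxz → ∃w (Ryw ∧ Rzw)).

This is a Sahlqvist condition; the .2 axiom ◇□r → □◇r defines it.
Suppose ◇□r→□◇r is valid. Take Rxy, Rxz and set V(r)={w : Ryw}. Then □r at y so ◇□r at x, so □◇r at x, so ◇r at z, giving w with Rzw and Ryw.

Definable; ◇□r → □◇r defines it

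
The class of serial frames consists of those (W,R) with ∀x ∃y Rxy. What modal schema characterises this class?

This is seriality; the standard corresponding axiom is D: □q → ◇q.
Suppose □q→◇q is valid. At any x set V(q)=W. Then □q at x, so ◇q at x, so x has a successor.

□q → ◇q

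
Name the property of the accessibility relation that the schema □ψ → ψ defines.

reflexivity: ∀x Rxx

Suppose □ψ→ψ is valid. At any x set V(ψ)={w : Rxw}. Then □ψ holds at x, so ψ holds at x, i.e. Rxx.
The converse is a direct semantic check.
So the correspondent is reflexivity.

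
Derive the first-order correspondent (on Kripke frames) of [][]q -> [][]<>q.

This is a Sahlqvist (Geach-type) schema ◇^0□^2q → □^2◇^1q.
Minimal-valuation argument: fix x; take any y with xR^0y and any z with xR^2z. Set V(q) to the set of worlds R-reachable from y in exactly 2 steps. Then □^2q holds at y, so the antecedent holds at x; validity forces ◇^1q at z, giving a w with zR^1w and yR^2w.
First-order correspondent: forall x forall z (x R^2 z -> exists w (x R^2 w & zRw)).

forall x forall z (x R^2 z -> exists w (x R^2 w & zRw))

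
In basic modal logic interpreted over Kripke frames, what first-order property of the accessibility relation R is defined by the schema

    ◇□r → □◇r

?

Convergence

Suppose ◇□r→□◇r is valid. Take Rxy, Rxz and set V(r)={w : Ryw}. Then □r at y so ◇□r at x, so □◇r at x, so ◇r at z, giving w with Rzw and Ryw.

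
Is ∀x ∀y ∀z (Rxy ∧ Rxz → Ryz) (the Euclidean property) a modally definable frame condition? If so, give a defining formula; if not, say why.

The condition is the Euclidean property. A defining modal formula is ◇q → □◇q.

Yes, by ◇q → □◇q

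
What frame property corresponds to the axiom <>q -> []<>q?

the Euclidean property

Suppose ◇q→□◇q is valid. Take Rxy, Rxz and set V(q)={y}. Then ◇q at x, so □◇q at x, so ◇q at z, so some w with Rzw has q; w=y, i.e. Rzy. By symmetry of the argument, Ryz.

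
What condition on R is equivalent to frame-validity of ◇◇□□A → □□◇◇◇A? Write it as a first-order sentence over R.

This is a Sahlqvist (Geach-type) schema ◇^2□^2A → □^2◇^3A.
Minimal-valuation argument: fix x; take any y with xR^2y and any z with xR^2z. Set V(A) to the set of worlds R-reachable from y in exactly 2 steps. Then □^2A holds at y, so the antecedent holds at x; validity forces ◇^3A at z, giving a w with zR^3w and yR^2w.
First-order correspondent: ∀x ∀y ∀z ((xR²y ∧ xR²z) → ∃w (yR²w ∧ zR³w)).

∀x ∀y ∀z ((xR²y ∧ xR²z) → ∃w (yR²w ∧ zR³w))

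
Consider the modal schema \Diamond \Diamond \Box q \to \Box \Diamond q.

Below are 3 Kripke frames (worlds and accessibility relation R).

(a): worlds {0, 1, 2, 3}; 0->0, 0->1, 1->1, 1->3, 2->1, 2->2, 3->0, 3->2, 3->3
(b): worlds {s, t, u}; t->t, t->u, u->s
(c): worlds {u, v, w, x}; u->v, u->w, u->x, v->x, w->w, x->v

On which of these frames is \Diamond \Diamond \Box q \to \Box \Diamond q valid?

(a)

This is the axiom for a generalized confluence (Geach) condition; its first-order frame correspondent is \forall x \forall y \forall z ((x R^2 y \wedge xRz) \to \exists w (yRw \wedge zRw)).
(a): satisfies the condition.
(b): fails — tR²s, tRt but no w with sRw and tRw.
(c): fails — uR²v, uRw but no t with vRt and wRt.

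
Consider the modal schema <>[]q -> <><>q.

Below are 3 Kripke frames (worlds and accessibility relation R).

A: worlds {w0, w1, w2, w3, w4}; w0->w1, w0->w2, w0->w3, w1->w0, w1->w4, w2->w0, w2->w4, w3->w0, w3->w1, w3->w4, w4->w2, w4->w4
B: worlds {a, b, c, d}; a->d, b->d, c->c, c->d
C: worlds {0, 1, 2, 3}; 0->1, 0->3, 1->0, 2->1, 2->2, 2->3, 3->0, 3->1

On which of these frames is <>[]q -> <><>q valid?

This is the axiom for a generalized confluence (Geach) condition; its first-order frame correspondent is forall x forall y (xRy -> exists w (yRw & x R^2 w)).
A: satisfies the condition.
B: fails — aRd but no w with dRw and aR²w.
C: satisfies the condition.

A, C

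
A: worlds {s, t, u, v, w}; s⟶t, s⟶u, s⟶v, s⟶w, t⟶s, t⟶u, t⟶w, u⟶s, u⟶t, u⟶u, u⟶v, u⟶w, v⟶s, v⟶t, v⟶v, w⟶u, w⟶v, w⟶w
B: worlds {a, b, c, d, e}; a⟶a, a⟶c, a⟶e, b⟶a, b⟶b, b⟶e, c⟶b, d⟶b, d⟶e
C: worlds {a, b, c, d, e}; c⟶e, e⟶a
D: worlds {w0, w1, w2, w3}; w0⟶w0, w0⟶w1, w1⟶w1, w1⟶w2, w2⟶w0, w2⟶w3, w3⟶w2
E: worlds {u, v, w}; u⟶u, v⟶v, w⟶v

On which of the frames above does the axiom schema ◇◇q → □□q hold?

C, E

This is the axiom for a generalized confluence (Geach) condition; its first-order frame correspondent is ∀x ∀y ∀z ((xR²y ∧ xR²z) → ∃w (y = w ∧ z = w)).
A: fails — sR²s, sR²t but s ≠ t.
B: fails — aR²a, aR²b but a ≠ b.
C: satisfies the condition.
D: fails — w0R²w0, w0R²w1 but w0 ≠ w1.
E: satisfies the condition.
Valid on: C, E.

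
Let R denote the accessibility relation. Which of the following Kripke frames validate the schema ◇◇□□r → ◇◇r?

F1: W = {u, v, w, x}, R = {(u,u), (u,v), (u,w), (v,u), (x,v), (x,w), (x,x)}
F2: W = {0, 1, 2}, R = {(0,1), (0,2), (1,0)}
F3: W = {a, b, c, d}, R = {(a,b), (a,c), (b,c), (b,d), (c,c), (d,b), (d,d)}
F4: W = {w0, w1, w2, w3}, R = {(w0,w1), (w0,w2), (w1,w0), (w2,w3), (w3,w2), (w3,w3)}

Frame correspondent (Sahlqvist): ∀x ∀y (xR²y → ∃w (yR²w ∧ xR²w)) — i.e. a generalized confluence (Geach) condition.
F1: fails — uR²w but no t with wR²t and uR²t.
F2: fails — 1R²2 but no w with 2R²w and 1R²w.
F3: ✓.
F4: ✓.
Valid on: F3, F4.

F3, F4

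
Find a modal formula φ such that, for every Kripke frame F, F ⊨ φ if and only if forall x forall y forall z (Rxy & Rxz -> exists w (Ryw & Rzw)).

This is convergence; the standard corresponding axiom is .2: ◇□q → □◇q.
Suppose ◇□q→□◇q is valid. Take Rxy, Rxz and set V(q)={w : Ryw}. Then □q at y so ◇□q at x, so □◇q at x, so ◇q at z, giving w with Rzw and Ryw.

◇□q → □◇q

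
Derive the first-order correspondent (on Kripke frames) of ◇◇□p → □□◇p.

This is a Sahlqvist (Geach-type) schema ◇^2□^1p → □^2◇^1p.
Minimal-valuation argument: fix x; take any y with xR^2y and any z with xR^2z. Set V(p) to the set of worlds R-reachable from y in exactly 1 step. Then □^1p holds at y, so the antecedent holds at x; validity forces ◇^1p at z, giving a w with zR^1w and yR^1w.
First-order correspondent: ∀x ∀y ∀z ((xR²y ∧ xR²z) → ∃w (yRw ∧ zRw)).

∀x ∀y ∀z ((xR²y ∧ xR²z) → ∃w (yRw ∧ zRw))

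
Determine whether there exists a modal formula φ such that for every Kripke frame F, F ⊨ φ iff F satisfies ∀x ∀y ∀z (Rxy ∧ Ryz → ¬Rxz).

Not modally definable

Any modally definable frame class is closed under surjective bounded morphisms.
The 7-cycle (worlds 0,1,2,3,4,5,6 with 0→1→2→3→4→5→6→0) is intransitive. Mapping every world to a single reflexive point • is a surjective bounded morphism; the reflexive point is not intransitive (R••∧R•• but R••).
Hence intransitivity is not modally definable.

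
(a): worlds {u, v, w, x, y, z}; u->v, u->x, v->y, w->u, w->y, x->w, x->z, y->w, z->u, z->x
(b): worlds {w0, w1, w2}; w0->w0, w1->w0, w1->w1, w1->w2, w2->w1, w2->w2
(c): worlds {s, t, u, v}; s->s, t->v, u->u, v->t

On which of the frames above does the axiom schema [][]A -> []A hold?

(b)

Frame correspondent (Sahlqvist): forall x forall y (Rxy -> exists z (Rxz & Rzy)) — i.e. density.
(a): fails — Ruv but no t with Rut and Rtv.
(b): condition met.
(c): fails — Rvt but no z with Rvz and Rzt.
Valid on: (b).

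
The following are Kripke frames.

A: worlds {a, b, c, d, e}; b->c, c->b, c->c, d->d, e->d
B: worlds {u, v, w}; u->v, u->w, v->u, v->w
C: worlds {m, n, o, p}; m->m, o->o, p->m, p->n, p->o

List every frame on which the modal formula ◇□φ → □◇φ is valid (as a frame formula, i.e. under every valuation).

A

This is the axiom for convergence; its first-order frame correspondent is ∀x ∀y ∀z (Rxy ∧ Rxz → ∃w (Ryw ∧ Rzw)).
A: ✓.
B: fails — Ruv and Ruw but v and w have no common successor.
C: fails — Rpm and Rpn but m and n have no common successor.
Valid on: A.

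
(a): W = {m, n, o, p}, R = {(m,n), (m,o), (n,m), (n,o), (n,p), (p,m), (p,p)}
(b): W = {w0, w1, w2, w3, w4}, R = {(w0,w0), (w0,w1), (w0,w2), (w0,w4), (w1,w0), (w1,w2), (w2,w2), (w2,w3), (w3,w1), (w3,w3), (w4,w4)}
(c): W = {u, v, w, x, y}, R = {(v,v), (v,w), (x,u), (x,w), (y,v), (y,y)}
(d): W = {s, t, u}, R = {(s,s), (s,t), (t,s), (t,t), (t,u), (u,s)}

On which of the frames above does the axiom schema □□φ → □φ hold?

This is the axiom for density; its first-order frame correspondent is ∀x ∀y (Rxy → ∃z (Rxz ∧ Rzy)).
(a): fails — Rmn but no z with Rmz and Rzn.
(b): satisfies the condition.
(c): fails — Rxw but no z with Rxz and Rzw.
(d): satisfies the condition.
Valid on: (b), (d).

(b), (d)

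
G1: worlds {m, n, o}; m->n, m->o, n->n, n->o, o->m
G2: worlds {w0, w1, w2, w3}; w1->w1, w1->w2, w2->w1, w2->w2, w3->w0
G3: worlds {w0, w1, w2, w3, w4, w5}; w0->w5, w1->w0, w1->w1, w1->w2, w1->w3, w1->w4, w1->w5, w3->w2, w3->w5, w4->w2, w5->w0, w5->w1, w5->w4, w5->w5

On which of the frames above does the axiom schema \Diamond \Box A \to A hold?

Frame correspondent (Sahlqvist): \forall x \forall y (Rxy \to Ryx) — i.e. symmetry.
G1: fails — Rno but not Ron.
G2: fails — Rw3w0 but not Rw0w3.
G3: fails — Rw1w0 but not Rw0w1.
Valid on no frame.

none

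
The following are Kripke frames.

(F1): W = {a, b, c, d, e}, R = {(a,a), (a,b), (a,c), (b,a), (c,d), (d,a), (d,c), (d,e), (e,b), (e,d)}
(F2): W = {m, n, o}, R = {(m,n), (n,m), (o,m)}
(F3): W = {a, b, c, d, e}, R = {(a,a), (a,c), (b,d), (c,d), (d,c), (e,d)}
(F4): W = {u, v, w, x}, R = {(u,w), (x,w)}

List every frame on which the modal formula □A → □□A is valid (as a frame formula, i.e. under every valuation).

The schema corresponds to transitivity: ∀x ∀y ∀z (Rxy ∧ Ryz → Rxz).
(F1): fails — Rde and Reb but not Rdb.
(F2): fails — Rom and Rmn but not Ron.
(F3): fails — Rcd and Rdc but not Rcc.
(F4): condition met.
Valid on: (F4).

(F4)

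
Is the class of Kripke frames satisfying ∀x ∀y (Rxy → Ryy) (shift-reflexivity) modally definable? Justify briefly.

Yes: it is shift-reflexivity, defined by the T□ schema □(□r → r).

Yes, by □(□r → r)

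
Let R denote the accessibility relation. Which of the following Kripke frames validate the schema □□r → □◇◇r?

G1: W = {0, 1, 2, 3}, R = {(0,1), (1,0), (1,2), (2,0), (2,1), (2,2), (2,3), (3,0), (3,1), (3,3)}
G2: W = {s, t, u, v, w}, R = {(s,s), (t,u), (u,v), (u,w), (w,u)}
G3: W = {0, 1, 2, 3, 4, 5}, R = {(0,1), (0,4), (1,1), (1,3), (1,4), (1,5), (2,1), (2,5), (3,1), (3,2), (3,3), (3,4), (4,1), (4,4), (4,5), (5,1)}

Frame correspondent (Sahlqvist): ∀x ∀z (xRz → ∃w (xR²w ∧ zR²w)) — i.e. a generalized confluence (Geach) condition.
G1: holds.
G2: fails — tRu but no w* with tR²w* and uR²w*.
G3: holds.

G1, G3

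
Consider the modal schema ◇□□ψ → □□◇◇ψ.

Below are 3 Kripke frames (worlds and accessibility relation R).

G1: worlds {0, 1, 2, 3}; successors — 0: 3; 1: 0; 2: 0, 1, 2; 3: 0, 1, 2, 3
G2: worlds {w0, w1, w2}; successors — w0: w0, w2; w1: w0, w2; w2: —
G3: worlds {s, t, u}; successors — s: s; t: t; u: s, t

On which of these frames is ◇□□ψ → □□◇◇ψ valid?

G1

The schema corresponds to a generalized confluence (Geach) condition: ∀x ∀y ∀z ((xRy ∧ xR²z) → ∃w (yR²w ∧ zR²w)).
G1: condition met.
G2: fails — w0Rw0, w0R²w2 but no w with w0R²w and w2R²w.
G3: fails — uRs, uR²t but no w with sR²w and tR²w.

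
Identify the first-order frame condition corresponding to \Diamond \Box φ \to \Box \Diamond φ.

Suppose ◇□φ→□◇φ is valid. Take Rxy, Rxz and set V(φ)={w : Ryw}. Then □φ at y so ◇□φ at x, so □◇φ at x, so ◇φ at z, giving w with Rzw and Ryw.
Conversely, on a frame with convergence the schema holds at every world under every valuation.
Frame condition: \forall x \forall y \forall z (Rxy \wedge Rxz \to \exists w (Ryw \wedge Rzw)).

Convergence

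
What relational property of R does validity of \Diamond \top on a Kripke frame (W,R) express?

◇⊤ holds at w iff w has a successor, so frame-validity of ◇⊤ is exactly seriality. Equivalently via □r → ◇r:
Suppose □r→◇r is valid. At any x set V(r)=W. Then □r at x, so ◇r at x, so x has a successor.
The converse is a direct semantic check.
So the correspondent is seriality.

Seriality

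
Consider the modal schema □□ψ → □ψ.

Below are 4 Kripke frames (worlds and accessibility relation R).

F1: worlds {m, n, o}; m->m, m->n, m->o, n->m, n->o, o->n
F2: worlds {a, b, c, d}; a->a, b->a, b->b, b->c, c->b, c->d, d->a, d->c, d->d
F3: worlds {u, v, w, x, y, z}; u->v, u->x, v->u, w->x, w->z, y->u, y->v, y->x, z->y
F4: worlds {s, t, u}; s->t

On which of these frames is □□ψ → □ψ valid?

F2

The schema corresponds to density: ∀x ∀y (Rxy → ∃z (Rxz ∧ Rzy)).
F1: fails — Ron but no z with Roz and Rzn.
F2: condition met.
F3: fails — Ruv but no t with Rut and Rtv.
F4: fails — Rst but no z with Rsz and Rzt.
Valid on: F2.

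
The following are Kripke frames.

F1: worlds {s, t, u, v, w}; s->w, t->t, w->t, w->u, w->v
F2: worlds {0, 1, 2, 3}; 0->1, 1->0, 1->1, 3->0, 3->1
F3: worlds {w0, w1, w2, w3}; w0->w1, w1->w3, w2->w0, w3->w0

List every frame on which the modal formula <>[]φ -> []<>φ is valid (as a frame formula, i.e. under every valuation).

Frame correspondent (Sahlqvist): forall x forall y forall z (Rxy & Rxz -> exists w (Ryw & Rzw)) — i.e. convergence.
F1: fails — Rwt and Rwu but t and u have no common successor.
F2: holds.
F3: holds.

F2, F3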